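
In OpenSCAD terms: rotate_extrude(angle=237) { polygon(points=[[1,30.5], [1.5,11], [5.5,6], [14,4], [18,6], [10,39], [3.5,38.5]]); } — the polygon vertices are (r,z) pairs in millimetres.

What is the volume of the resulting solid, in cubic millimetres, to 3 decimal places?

Profile (r,z), 7 vertices: (1,30.5) (1.5,11) (5.5,6) (14,4) (18,6) (10,39) (3.5,38.5)
edge 0: (1,30.5)→(1.5,11)  cross = 1·11 − 1.5·30.5 = -34.7500; (r_i+r_j)·cross = 2.5·-34.7500 = -86.8750
edge 1: (1.5,11)→(5.5,6)  cross = 1.5·6 − 5.5·11 = -51.5000; (r_i+r_j)·cross = 7·-51.5000 = -360.5000
edge 2: (5.5,6)→(14,4)  cross = 5.5·4 − 14·6 = -62.0000; (r_i+r_j)·cross = 19.5·-62.0000 = -1209.0000
edge 3: (14,4)→(18,6)  cross = 14·6 − 18·4 = 12.0000; (r_i+r_j)·cross = 32·12.0000 = 384.0000
edge 4: (18,6)→(10,39)  cross = 18·39 − 10·6 = 642.0000; (r_i+r_j)·cross = 28·642.0000 = 17976.0000
edge 5: (10,39)→(3.5,38.5)  cross = 10·38.5 − 3.5·39 = 248.5000; (r_i+r_j)·cross = 13.5·248.5000 = 3354.7500
edge 6: (3.5,38.5)→(1,30.5)  cross = 3.5·30.5 − 1·38.5 = 68.2500; (r_i+r_j)·cross = 4.5·68.2500 = 307.1250
Σcross = 822.5000 → A = |Σcross|/2 = 411.2500 mm²
Σ(r_i+r_j)·cross = 20365.5000 → first moment M = |Σ|/6 = 3394.2500
R_c = M/A = 3394.2500/411.2500 = 8.2535 mm
θ = 237° = 4.136430 rad
V = θ·R_c·A = 4.136430·8.2535·411.2500 = 14040.079 mm³

Volume = 14040.079 mm³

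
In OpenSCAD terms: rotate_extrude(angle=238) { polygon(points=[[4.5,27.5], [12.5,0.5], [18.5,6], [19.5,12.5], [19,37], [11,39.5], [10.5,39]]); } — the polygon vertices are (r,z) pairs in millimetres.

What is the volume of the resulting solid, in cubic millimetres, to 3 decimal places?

Profile (r,z), 7 vertices: (4.5,27.5) (12.5,0.5) (18.5,6) (19.5,12.5) (19,37) (11,39.5) (10.5,39)
edge 0: (4.5,27.5)→(12.5,0.5)  cross = 4.5·0.5 − 12.5·27.5 = -341.5000; (r_i+r_j)·cross = 17·-341.5000 = -5805.5000
edge 1: (12.5,0.5)→(18.5,6)  cross = 12.5·6 − 18.5·0.5 = 65.7500; (r_i+r_j)·cross = 31·65.7500 = 2038.2500
edge 2: (18.5,6)→(19.5,12.5)  cross = 18.5·12.5 − 19.5·6 = 114.2500; (r_i+r_j)·cross = 38·114.2500 = 4341.5000
edge 3: (19.5,12.5)→(19,37)  cross = 19.5·37 − 19·12.5 = 484.0000; (r_i+r_j)·cross = 38.5·484.0000 = 18634.0000
edge 4: (19,37)→(11,39.5)  cross = 19·39.5 − 11·37 = 343.5000; (r_i+r_j)·cross = 30·343.5000 = 10305.0000
edge 5: (11,39.5)→(10.5,39)  cross = 11·39 − 10.5·39.5 = 14.2500; (r_i+r_j)·cross = 21.5·14.2500 = 306.3750
edge 6: (10.5,39)→(4.5,27.5)  cross = 10.5·27.5 − 4.5·39 = 113.2500; (r_i+r_j)·cross = 15·113.2500 = 1698.7500
Σcross = 793.5000 → A = |Σcross|/2 = 396.7500 mm²
Σ(r_i+r_j)·cross = 31518.3750 → first moment M = |Σ|/6 = 5253.0625
R_c = M/A = 5253.0625/396.7500 = 13.2402 mm
θ = 238° = 4.153884 rad
V = θ·R_c·A = 4.153884·13.2402·396.7500 = 21820.610 mm³

Volume = 21820.610 mm³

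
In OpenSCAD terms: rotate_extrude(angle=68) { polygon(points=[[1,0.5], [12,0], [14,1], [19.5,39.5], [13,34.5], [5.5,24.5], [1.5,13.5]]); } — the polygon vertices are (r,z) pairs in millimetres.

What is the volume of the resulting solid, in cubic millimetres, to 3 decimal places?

Volume = 5122.010 mm³

Profile (r,z), 7 vertices: (1,0.5) (12,0) (14,1) (19.5,39.5) (13,34.5) (5.5,24.5) (1.5,13.5)
edge 0: (1,0.5)→(12,0)  cross = 1·0 − 12·0.5 = -6.0000; (r_i+r_j)·cross = 13·-6.0000 = -78.0000
edge 1: (12,0)→(14,1)  cross = 12·1 − 14·0 = 12.0000; (r_i+r_j)·cross = 26·12.0000 = 312.0000
edge 2: (14,1)→(19.5,39.5)  cross = 14·39.5 − 19.5·1 = 533.5000; (r_i+r_j)·cross = 33.5·533.5000 = 17872.2500
edge 3: (19.5,39.5)→(13,34.5)  cross = 19.5·34.5 − 13·39.5 = 159.2500; (r_i+r_j)·cross = 32.5·159.2500 = 5175.6250
edge 4: (13,34.5)→(5.5,24.5)  cross = 13·24.5 − 5.5·34.5 = 128.7500; (r_i+r_j)·cross = 18.5·128.7500 = 2381.8750
edge 5: (5.5,24.5)→(1.5,13.5)  cross = 5.5·13.5 − 1.5·24.5 = 37.5000; (r_i+r_j)·cross = 7·37.5000 = 262.5000
edge 6: (1.5,13.5)→(1,0.5)  cross = 1.5·0.5 − 1·13.5 = -12.7500; (r_i+r_j)·cross = 2.5·-12.7500 = -31.8750
Σcross = 852.2500 → A = |Σcross|/2 = 426.1250 mm²
Σ(r_i+r_j)·cross = 25894.3750 → first moment M = |Σ|/6 = 4315.7292
R_c = M/A = 4315.7292/426.1250 = 10.1278 mm
θ = 68° = 1.186824 rad
V = θ·R_c·A = 1.186824·10.1278·426.1250 = 5122.010 mm³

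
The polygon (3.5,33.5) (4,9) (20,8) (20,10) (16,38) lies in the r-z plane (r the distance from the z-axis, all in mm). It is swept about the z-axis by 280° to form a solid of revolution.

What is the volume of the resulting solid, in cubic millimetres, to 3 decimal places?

Volume = 21777.549 mm³

Profile (r,z), 5 vertices: (3.5,33.5) (4,9) (20,8) (20,10) (16,38)
edge 0: (3.5,33.5)→(4,9)  cross = 3.5·9 − 4·33.5 = -102.5000; (r_i+r_j)·cross = 7.5·-102.5000 = -768.7500
edge 1: (4,9)→(20,8)  cross = 4·8 − 20·9 = -148.0000; (r_i+r_j)·cross = 24·-148.0000 = -3552.0000
edge 2: (20,8)→(20,10)  cross = 20·10 − 20·8 = 40.0000; (r_i+r_j)·cross = 40·40.0000 = 1600.0000
edge 3: (20,10)→(16,38)  cross = 20·38 − 16·10 = 600.0000; (r_i+r_j)·cross = 36·600.0000 = 21600.0000
edge 4: (16,38)→(3.5,33.5)  cross = 16·33.5 − 3.5·38 = 403.0000; (r_i+r_j)·cross = 19.5·403.0000 = 7858.5000
Σcross = 792.5000 → A = |Σcross|/2 = 396.2500 mm²
Σ(r_i+r_j)·cross = 26737.7500 → first moment M = |Σ|/6 = 4456.2917
R_c = M/A = 4456.2917/396.2500 = 11.2462 mm
θ = 280° = 4.886922 rad
V = θ·R_c·A = 4.886922·11.2462·396.2500 = 21777.549 mm³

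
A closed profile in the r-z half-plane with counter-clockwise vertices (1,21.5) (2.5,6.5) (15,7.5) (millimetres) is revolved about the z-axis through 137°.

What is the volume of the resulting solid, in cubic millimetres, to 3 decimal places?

Profile (r,z), 3 vertices: (1,21.5) (2.5,6.5) (15,7.5)
edge 0: (1,21.5)→(2.5,6.5)  cross = 1·6.5 − 2.5·21.5 = -47.2500; (r_i+r_j)·cross = 3.5·-47.2500 = -165.3750
edge 1: (2.5,6.5)→(15,7.5)  cross = 2.5·7.5 − 15·6.5 = -78.7500; (r_i+r_j)·cross = 17.5·-78.7500 = -1378.1250
edge 2: (15,7.5)→(1,21.5)  cross = 15·21.5 − 1·7.5 = 315.0000; (r_i+r_j)·cross = 16·315.0000 = 5040.0000
Σcross = 189.0000 → A = |Σcross|/2 = 94.5000 mm²
Σ(r_i+r_j)·cross = 3496.5000 → first moment M = |Σ|/6 = 582.7500
R_c = M/A = 582.7500/94.5000 = 6.1667 mm
θ = 137° = 2.391101 rad
V = θ·R_c·A = 2.391101·6.1667·94.5000 = 1393.414 mm³

Volume = 1393.414 mm³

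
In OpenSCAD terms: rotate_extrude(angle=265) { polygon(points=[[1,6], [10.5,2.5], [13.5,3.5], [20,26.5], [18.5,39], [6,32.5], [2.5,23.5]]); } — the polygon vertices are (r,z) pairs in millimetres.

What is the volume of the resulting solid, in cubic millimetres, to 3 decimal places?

Volume = 22853.501 mm³

Profile (r,z), 7 vertices: (1,6) (10.5,2.5) (13.5,3.5) (20,26.5) (18.5,39) (6,32.5) (2.5,23.5)
edge 0: (1,6)→(10.5,2.5)  cross = 1·2.5 − 10.5·6 = -60.5000; (r_i+r_j)·cross = 11.5·-60.5000 = -695.7500
edge 1: (10.5,2.5)→(13.5,3.5)  cross = 10.5·3.5 − 13.5·2.5 = 3.0000; (r_i+r_j)·cross = 24·3.0000 = 72.0000
edge 2: (13.5,3.5)→(20,26.5)  cross = 13.5·26.5 − 20·3.5 = 287.7500; (r_i+r_j)·cross = 33.5·287.7500 = 9639.6250
edge 3: (20,26.5)→(18.5,39)  cross = 20·39 − 18.5·26.5 = 289.7500; (r_i+r_j)·cross = 38.5·289.7500 = 11155.3750
edge 4: (18.5,39)→(6,32.5)  cross = 18.5·32.5 − 6·39 = 367.2500; (r_i+r_j)·cross = 24.5·367.2500 = 8997.6250
edge 5: (6,32.5)→(2.5,23.5)  cross = 6·23.5 − 2.5·32.5 = 59.7500; (r_i+r_j)·cross = 8.5·59.7500 = 507.8750
edge 6: (2.5,23.5)→(1,6)  cross = 2.5·6 − 1·23.5 = -8.5000; (r_i+r_j)·cross = 3.5·-8.5000 = -29.7500
Σcross = 938.5000 → A = |Σcross|/2 = 469.2500 mm²
Σ(r_i+r_j)·cross = 29647.0000 → first moment M = |Σ|/6 = 4941.1667
R_c = M/A = 4941.1667/469.2500 = 10.5299 mm
θ = 265° = 4.625123 rad
V = θ·R_c·A = 4.625123·10.5299·469.2500 = 22853.501 mm³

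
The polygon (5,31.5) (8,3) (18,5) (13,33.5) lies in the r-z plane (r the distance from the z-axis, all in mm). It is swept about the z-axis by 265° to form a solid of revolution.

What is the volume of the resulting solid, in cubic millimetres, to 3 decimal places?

Volume = 13558.547 mm³

Profile (r,z), 4 vertices: (5,31.5) (8,3) (18,5) (13,33.5)
edge 0: (5,31.5)→(8,3)  cross = 5·3 − 8·31.5 = -237.0000; (r_i+r_j)·cross = 13·-237.0000 = -3081.0000
edge 1: (8,3)→(18,5)  cross = 8·5 − 18·3 = -14.0000; (r_i+r_j)·cross = 26·-14.0000 = -364.0000
edge 2: (18,5)→(13,33.5)  cross = 18·33.5 − 13·5 = 538.0000; (r_i+r_j)·cross = 31·538.0000 = 16678.0000
edge 3: (13,33.5)→(5,31.5)  cross = 13·31.5 − 5·33.5 = 242.0000; (r_i+r_j)·cross = 18·242.0000 = 4356.0000
Σcross = 529.0000 → A = |Σcross|/2 = 264.5000 mm²
Σ(r_i+r_j)·cross = 17589.0000 → first moment M = |Σ|/6 = 2931.5000
R_c = M/A = 2931.5000/264.5000 = 11.0832 mm
θ = 265° = 4.625123 rad
V = θ·R_c·A = 4.625123·11.0832·264.5000 = 13558.547 mm³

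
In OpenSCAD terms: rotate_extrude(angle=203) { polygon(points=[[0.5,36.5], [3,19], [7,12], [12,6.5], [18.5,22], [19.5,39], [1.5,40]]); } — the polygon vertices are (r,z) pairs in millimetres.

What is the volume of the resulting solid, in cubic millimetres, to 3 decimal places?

Volume = 16255.885 mm³

Profile (r,z), 7 vertices: (0.5,36.5) (3,19) (7,12) (12,6.5) (18.5,22) (19.5,39) (1.5,40)
edge 0: (0.5,36.5)→(3,19)  cross = 0.5·19 − 3·36.5 = -100.0000; (r_i+r_j)·cross = 3.5·-100.0000 = -350.0000
edge 1: (3,19)→(7,12)  cross = 3·12 − 7·19 = -97.0000; (r_i+r_j)·cross = 10·-97.0000 = -970.0000
edge 2: (7,12)→(12,6.5)  cross = 7·6.5 − 12·12 = -98.5000; (r_i+r_j)·cross = 19·-98.5000 = -1871.5000
edge 3: (12,6.5)→(18.5,22)  cross = 12·22 − 18.5·6.5 = 143.7500; (r_i+r_j)·cross = 30.5·143.7500 = 4384.3750
edge 4: (18.5,22)→(19.5,39)  cross = 18.5·39 − 19.5·22 = 292.5000; (r_i+r_j)·cross = 38·292.5000 = 11115.0000
edge 5: (19.5,39)→(1.5,40)  cross = 19.5·40 − 1.5·39 = 721.5000; (r_i+r_j)·cross = 21·721.5000 = 15151.5000
edge 6: (1.5,40)→(0.5,36.5)  cross = 1.5·36.5 − 0.5·40 = 34.7500; (r_i+r_j)·cross = 2·34.7500 = 69.5000
Σcross = 897.0000 → A = |Σcross|/2 = 448.5000 mm²
Σ(r_i+r_j)·cross = 27528.8750 → first moment M = |Σ|/6 = 4588.1458
R_c = M/A = 4588.1458/448.5000 = 10.2300 mm
θ = 203° = 3.543018 rad
V = θ·R_c·A = 3.543018·10.2300·448.5000 = 16255.885 mm³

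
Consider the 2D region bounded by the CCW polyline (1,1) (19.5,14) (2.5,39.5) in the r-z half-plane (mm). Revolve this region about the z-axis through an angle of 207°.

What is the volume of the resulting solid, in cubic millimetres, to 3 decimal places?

Volume = 9594.025 mm³

Profile (r,z), 3 vertices: (1,1) (19.5,14) (2.5,39.5)
edge 0: (1,1)→(19.5,14)  cross = 1·14 − 19.5·1 = -5.5000; (r_i+r_j)·cross = 20.5·-5.5000 = -112.7500
edge 1: (19.5,14)→(2.5,39.5)  cross = 19.5·39.5 − 2.5·14 = 735.2500; (r_i+r_j)·cross = 22·735.2500 = 16175.5000
edge 2: (2.5,39.5)→(1,1)  cross = 2.5·1 − 1·39.5 = -37.0000; (r_i+r_j)·cross = 3.5·-37.0000 = -129.5000
Σcross = 692.7500 → A = |Σcross|/2 = 346.3750 mm²
Σ(r_i+r_j)·cross = 15933.2500 → first moment M = |Σ|/6 = 2655.5417
R_c = M/A = 2655.5417/346.3750 = 7.6667 mm
θ = 207° = 3.612832 rad
V = θ·R_c·A = 3.612832·7.6667·346.3750 = 9594.025 mm³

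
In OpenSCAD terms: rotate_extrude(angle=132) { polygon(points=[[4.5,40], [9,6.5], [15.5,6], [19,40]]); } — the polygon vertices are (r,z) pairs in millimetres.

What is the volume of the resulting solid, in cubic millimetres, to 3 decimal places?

Profile (r,z), 4 vertices: (4.5,40) (9,6.5) (15.5,6) (19,40)
edge 0: (4.5,40)→(9,6.5)  cross = 4.5·6.5 − 9·40 = -330.7500; (r_i+r_j)·cross = 13.5·-330.7500 = -4465.1250
edge 1: (9,6.5)→(15.5,6)  cross = 9·6 − 15.5·6.5 = -46.7500; (r_i+r_j)·cross = 24.5·-46.7500 = -1145.3750
edge 2: (15.5,6)→(19,40)  cross = 15.5·40 − 19·6 = 506.0000; (r_i+r_j)·cross = 34.5·506.0000 = 17457.0000
edge 3: (19,40)→(4.5,40)  cross = 19·40 − 4.5·40 = 580.0000; (r_i+r_j)·cross = 23.5·580.0000 = 13630.0000
Σcross = 708.5000 → A = |Σcross|/2 = 354.2500 mm²
Σ(r_i+r_j)·cross = 25476.5000 → first moment M = |Σ|/6 = 4246.0833
R_c = M/A = 4246.0833/354.2500 = 11.9861 mm
θ = 132° = 2.303835 rad
V = θ·R_c·A = 2.303835·11.9861·354.2500 = 9782.274 mm³

Volume = 9782.274 mm³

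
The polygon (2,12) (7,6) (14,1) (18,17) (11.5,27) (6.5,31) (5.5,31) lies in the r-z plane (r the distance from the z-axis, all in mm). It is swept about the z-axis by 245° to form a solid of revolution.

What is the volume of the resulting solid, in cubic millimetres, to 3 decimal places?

Volume = 12118.879 mm³

Profile (r,z), 7 vertices: (2,12) (7,6) (14,1) (18,17) (11.5,27) (6.5,31) (5.5,31)
edge 0: (2,12)→(7,6)  cross = 2·6 − 7·12 = -72.0000; (r_i+r_j)·cross = 9·-72.0000 = -648.0000
edge 1: (7,6)→(14,1)  cross = 7·1 − 14·6 = -77.0000; (r_i+r_j)·cross = 21·-77.0000 = -1617.0000
edge 2: (14,1)→(18,17)  cross = 14·17 − 18·1 = 220.0000; (r_i+r_j)·cross = 32·220.0000 = 7040.0000
edge 3: (18,17)→(11.5,27)  cross = 18·27 − 11.5·17 = 290.5000; (r_i+r_j)·cross = 29.5·290.5000 = 8569.7500
edge 4: (11.5,27)→(6.5,31)  cross = 11.5·31 − 6.5·27 = 181.0000; (r_i+r_j)·cross = 18·181.0000 = 3258.0000
edge 5: (6.5,31)→(5.5,31)  cross = 6.5·31 − 5.5·31 = 31.0000; (r_i+r_j)·cross = 12·31.0000 = 372.0000
edge 6: (5.5,31)→(2,12)  cross = 5.5·12 − 2·31 = 4.0000; (r_i+r_j)·cross = 7.5·4.0000 = 30.0000
Σcross = 577.5000 → A = |Σcross|/2 = 288.7500 mm²
Σ(r_i+r_j)·cross = 17004.7500 → first moment M = |Σ|/6 = 2834.1250
R_c = M/A = 2834.1250/288.7500 = 9.8152 mm
θ = 245° = 4.276057 rad
V = θ·R_c·A = 4.276057·9.8152·288.7500 = 12118.879 mm³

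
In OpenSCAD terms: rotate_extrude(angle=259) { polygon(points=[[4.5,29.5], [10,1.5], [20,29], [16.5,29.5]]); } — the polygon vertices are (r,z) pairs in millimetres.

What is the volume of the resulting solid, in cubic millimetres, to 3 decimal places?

Profile (r,z), 4 vertices: (4.5,29.5) (10,1.5) (20,29) (16.5,29.5)
edge 0: (4.5,29.5)→(10,1.5)  cross = 4.5·1.5 − 10·29.5 = -288.2500; (r_i+r_j)·cross = 14.5·-288.2500 = -4179.6250
edge 1: (10,1.5)→(20,29)  cross = 10·29 − 20·1.5 = 260.0000; (r_i+r_j)·cross = 30·260.0000 = 7800.0000
edge 2: (20,29)→(16.5,29.5)  cross = 20·29.5 − 16.5·29 = 111.5000; (r_i+r_j)·cross = 36.5·111.5000 = 4069.7500
edge 3: (16.5,29.5)→(4.5,29.5)  cross = 16.5·29.5 − 4.5·29.5 = 354.0000; (r_i+r_j)·cross = 21·354.0000 = 7434.0000
Σcross = 437.2500 → A = |Σcross|/2 = 218.6250 mm²
Σ(r_i+r_j)·cross = 15124.1250 → first moment M = |Σ|/6 = 2520.6875
R_c = M/A = 2520.6875/218.6250 = 11.5297 mm
θ = 259° = 4.520403 rad
V = θ·R_c·A = 4.520403·11.5297·218.6250 = 11394.523 mm³

Volume = 11394.523 mm³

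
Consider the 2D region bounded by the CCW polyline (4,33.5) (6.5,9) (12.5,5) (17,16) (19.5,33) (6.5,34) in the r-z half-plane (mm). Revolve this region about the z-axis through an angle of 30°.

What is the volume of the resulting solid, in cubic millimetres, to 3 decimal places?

Profile (r,z), 6 vertices: (4,33.5) (6.5,9) (12.5,5) (17,16) (19.5,33) (6.5,34)
edge 0: (4,33.5)→(6.5,9)  cross = 4·9 − 6.5·33.5 = -181.7500; (r_i+r_j)·cross = 10.5·-181.7500 = -1908.3750
edge 1: (6.5,9)→(12.5,5)  cross = 6.5·5 − 12.5·9 = -80.0000; (r_i+r_j)·cross = 19·-80.0000 = -1520.0000
edge 2: (12.5,5)→(17,16)  cross = 12.5·16 − 17·5 = 115.0000; (r_i+r_j)·cross = 29.5·115.0000 = 3392.5000
edge 3: (17,16)→(19.5,33)  cross = 17·33 − 19.5·16 = 249.0000; (r_i+r_j)·cross = 36.5·249.0000 = 9088.5000
edge 4: (19.5,33)→(6.5,34)  cross = 19.5·34 − 6.5·33 = 448.5000; (r_i+r_j)·cross = 26·448.5000 = 11661.0000
edge 5: (6.5,34)→(4,33.5)  cross = 6.5·33.5 − 4·34 = 81.7500; (r_i+r_j)·cross = 10.5·81.7500 = 858.3750
Σcross = 632.5000 → A = |Σcross|/2 = 316.2500 mm²
Σ(r_i+r_j)·cross = 21572.0000 → first moment M = |Σ|/6 = 3595.3333
R_c = M/A = 3595.3333/316.2500 = 11.3686 mm
θ = 30° = 0.523599 rad
V = θ·R_c·A = 0.523599·11.3686·316.2500 = 1882.512 mm³

Volume = 1882.512 mm³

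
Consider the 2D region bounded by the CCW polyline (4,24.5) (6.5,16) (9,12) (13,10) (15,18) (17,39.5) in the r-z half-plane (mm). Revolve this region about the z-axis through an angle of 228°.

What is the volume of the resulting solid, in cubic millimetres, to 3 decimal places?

Profile (r,z), 6 vertices: (4,24.5) (6.5,16) (9,12) (13,10) (15,18) (17,39.5)
edge 0: (4,24.5)→(6.5,16)  cross = 4·16 − 6.5·24.5 = -95.2500; (r_i+r_j)·cross = 10.5·-95.2500 = -1000.1250
edge 1: (6.5,16)→(9,12)  cross = 6.5·12 − 9·16 = -66.0000; (r_i+r_j)·cross = 15.5·-66.0000 = -1023.0000
edge 2: (9,12)→(13,10)  cross = 9·10 − 13·12 = -66.0000; (r_i+r_j)·cross = 22·-66.0000 = -1452.0000
edge 3: (13,10)→(15,18)  cross = 13·18 − 15·10 = 84.0000; (r_i+r_j)·cross = 28·84.0000 = 2352.0000
edge 4: (15,18)→(17,39.5)  cross = 15·39.5 − 17·18 = 286.5000; (r_i+r_j)·cross = 32·286.5000 = 9168.0000
edge 5: (17,39.5)→(4,24.5)  cross = 17·24.5 − 4·39.5 = 258.5000; (r_i+r_j)·cross = 21·258.5000 = 5428.5000
Σcross = 401.7500 → A = |Σcross|/2 = 200.8750 mm²
Σ(r_i+r_j)·cross = 13473.3750 → first moment M = |Σ|/6 = 2245.5625
R_c = M/A = 2245.5625/200.8750 = 11.1789 mm
θ = 228° = 3.979351 rad
V = θ·R_c·A = 3.979351·11.1789·200.8750 = 8935.881 mm³

Volume = 8935.881 mm³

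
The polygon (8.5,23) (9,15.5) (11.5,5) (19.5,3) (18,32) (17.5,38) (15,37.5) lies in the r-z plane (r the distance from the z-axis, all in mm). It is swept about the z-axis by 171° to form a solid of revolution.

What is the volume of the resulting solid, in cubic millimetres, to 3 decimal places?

Volume = 11537.879 mm³

Profile (r,z), 7 vertices: (8.5,23) (9,15.5) (11.5,5) (19.5,3) (18,32) (17.5,38) (15,37.5)
edge 0: (8.5,23)→(9,15.5)  cross = 8.5·15.5 − 9·23 = -75.2500; (r_i+r_j)·cross = 17.5·-75.2500 = -1316.8750
edge 1: (9,15.5)→(11.5,5)  cross = 9·5 − 11.5·15.5 = -133.2500; (r_i+r_j)·cross = 20.5·-133.2500 = -2731.6250
edge 2: (11.5,5)→(19.5,3)  cross = 11.5·3 − 19.5·5 = -63.0000; (r_i+r_j)·cross = 31·-63.0000 = -1953.0000
edge 3: (19.5,3)→(18,32)  cross = 19.5·32 − 18·3 = 570.0000; (r_i+r_j)·cross = 37.5·570.0000 = 21375.0000
edge 4: (18,32)→(17.5,38)  cross = 18·38 − 17.5·32 = 124.0000; (r_i+r_j)·cross = 35.5·124.0000 = 4402.0000
edge 5: (17.5,38)→(15,37.5)  cross = 17.5·37.5 − 15·38 = 86.2500; (r_i+r_j)·cross = 32.5·86.2500 = 2803.1250
edge 6: (15,37.5)→(8.5,23)  cross = 15·23 − 8.5·37.5 = 26.2500; (r_i+r_j)·cross = 23.5·26.2500 = 616.8750
Σcross = 535.0000 → A = |Σcross|/2 = 267.5000 mm²
Σ(r_i+r_j)·cross = 23195.5000 → first moment M = |Σ|/6 = 3865.9167
R_c = M/A = 3865.9167/267.5000 = 14.4520 mm
θ = 171° = 2.984513 rad
V = θ·R_c·A = 2.984513·14.4520·267.5000 = 11537.879 mm³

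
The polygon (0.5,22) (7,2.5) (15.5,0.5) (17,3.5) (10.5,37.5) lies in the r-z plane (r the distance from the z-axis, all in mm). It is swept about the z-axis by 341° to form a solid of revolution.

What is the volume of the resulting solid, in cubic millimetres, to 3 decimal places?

Volume = 18254.962 mm³

Profile (r,z), 5 vertices: (0.5,22) (7,2.5) (15.5,0.5) (17,3.5) (10.5,37.5)
edge 0: (0.5,22)→(7,2.5)  cross = 0.5·2.5 − 7·22 = -152.7500; (r_i+r_j)·cross = 7.5·-152.7500 = -1145.6250
edge 1: (7,2.5)→(15.5,0.5)  cross = 7·0.5 − 15.5·2.5 = -35.2500; (r_i+r_j)·cross = 22.5·-35.2500 = -793.1250
edge 2: (15.5,0.5)→(17,3.5)  cross = 15.5·3.5 − 17·0.5 = 45.7500; (r_i+r_j)·cross = 32.5·45.7500 = 1486.8750
edge 3: (17,3.5)→(10.5,37.5)  cross = 17·37.5 − 10.5·3.5 = 600.7500; (r_i+r_j)·cross = 27.5·600.7500 = 16520.6250
edge 4: (10.5,37.5)→(0.5,22)  cross = 10.5·22 − 0.5·37.5 = 212.2500; (r_i+r_j)·cross = 11·212.2500 = 2334.7500
Σcross = 670.7500 → A = |Σcross|/2 = 335.3750 mm²
Σ(r_i+r_j)·cross = 18403.5000 → first moment M = |Σ|/6 = 3067.2500
R_c = M/A = 3067.2500/335.3750 = 9.1457 mm
θ = 341° = 5.951573 rad
V = θ·R_c·A = 5.951573·9.1457·335.3750 = 18254.962 mm³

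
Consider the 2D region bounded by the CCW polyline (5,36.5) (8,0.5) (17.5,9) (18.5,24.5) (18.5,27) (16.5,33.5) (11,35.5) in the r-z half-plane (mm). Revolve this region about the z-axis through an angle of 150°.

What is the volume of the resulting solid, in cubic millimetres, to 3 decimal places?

Volume = 10759.409 mm³

Profile (r,z), 7 vertices: (5,36.5) (8,0.5) (17.5,9) (18.5,24.5) (18.5,27) (16.5,33.5) (11,35.5)
edge 0: (5,36.5)→(8,0.5)  cross = 5·0.5 − 8·36.5 = -289.5000; (r_i+r_j)·cross = 13·-289.5000 = -3763.5000
edge 1: (8,0.5)→(17.5,9)  cross = 8·9 − 17.5·0.5 = 63.2500; (r_i+r_j)·cross = 25.5·63.2500 = 1612.8750
edge 2: (17.5,9)→(18.5,24.5)  cross = 17.5·24.5 − 18.5·9 = 262.2500; (r_i+r_j)·cross = 36·262.2500 = 9441.0000
edge 3: (18.5,24.5)→(18.5,27)  cross = 18.5·27 − 18.5·24.5 = 46.2500; (r_i+r_j)·cross = 37·46.2500 = 1711.2500
edge 4: (18.5,27)→(16.5,33.5)  cross = 18.5·33.5 − 16.5·27 = 174.2500; (r_i+r_j)·cross = 35·174.2500 = 6098.7500
edge 5: (16.5,33.5)→(11,35.5)  cross = 16.5·35.5 − 11·33.5 = 217.2500; (r_i+r_j)·cross = 27.5·217.2500 = 5974.3750
edge 6: (11,35.5)→(5,36.5)  cross = 11·36.5 − 5·35.5 = 224.0000; (r_i+r_j)·cross = 16·224.0000 = 3584.0000
Σcross = 697.7500 → A = |Σcross|/2 = 348.8750 mm²
Σ(r_i+r_j)·cross = 24658.7500 → first moment M = |Σ|/6 = 4109.7917
R_c = M/A = 4109.7917/348.8750 = 11.7801 mm
θ = 150° = 2.617994 rad
V = θ·R_c·A = 2.617994·11.7801·348.8750 = 10759.409 mm³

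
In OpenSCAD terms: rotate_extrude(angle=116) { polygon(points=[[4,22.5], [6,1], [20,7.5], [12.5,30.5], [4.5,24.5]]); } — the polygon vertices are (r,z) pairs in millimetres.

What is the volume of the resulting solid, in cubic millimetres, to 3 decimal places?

Profile (r,z), 5 vertices: (4,22.5) (6,1) (20,7.5) (12.5,30.5) (4.5,24.5)
edge 0: (4,22.5)→(6,1)  cross = 4·1 − 6·22.5 = -131.0000; (r_i+r_j)·cross = 10·-131.0000 = -1310.0000
edge 1: (6,1)→(20,7.5)  cross = 6·7.5 − 20·1 = 25.0000; (r_i+r_j)·cross = 26·25.0000 = 650.0000
edge 2: (20,7.5)→(12.5,30.5)  cross = 20·30.5 − 12.5·7.5 = 516.2500; (r_i+r_j)·cross = 32.5·516.2500 = 16778.1250
edge 3: (12.5,30.5)→(4.5,24.5)  cross = 12.5·24.5 − 4.5·30.5 = 169.0000; (r_i+r_j)·cross = 17·169.0000 = 2873.0000
edge 4: (4.5,24.5)→(4,22.5)  cross = 4.5·22.5 − 4·24.5 = 3.2500; (r_i+r_j)·cross = 8.5·3.2500 = 27.6250
Σcross = 582.5000 → A = |Σcross|/2 = 291.2500 mm²
Σ(r_i+r_j)·cross = 19018.7500 → first moment M = |Σ|/6 = 3169.7917
R_c = M/A = 3169.7917/291.2500 = 10.8834 mm
θ = 116° = 2.024582 rad
V = θ·R_c·A = 2.024582·10.8834·291.2500 = 6417.503 mm³

Volume = 6417.503 mm³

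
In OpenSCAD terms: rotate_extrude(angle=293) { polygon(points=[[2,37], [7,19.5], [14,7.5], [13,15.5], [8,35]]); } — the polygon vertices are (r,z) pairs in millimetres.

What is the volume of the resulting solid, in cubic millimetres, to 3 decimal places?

Volume = 4966.366 mm³

Profile (r,z), 5 vertices: (2,37) (7,19.5) (14,7.5) (13,15.5) (8,35)
edge 0: (2,37)→(7,19.5)  cross = 2·19.5 − 7·37 = -220.0000; (r_i+r_j)·cross = 9·-220.0000 = -1980.0000
edge 1: (7,19.5)→(14,7.5)  cross = 7·7.5 − 14·19.5 = -220.5000; (r_i+r_j)·cross = 21·-220.5000 = -4630.5000
edge 2: (14,7.5)→(13,15.5)  cross = 14·15.5 − 13·7.5 = 119.5000; (r_i+r_j)·cross = 27·119.5000 = 3226.5000
edge 3: (13,15.5)→(8,35)  cross = 13·35 − 8·15.5 = 331.0000; (r_i+r_j)·cross = 21·331.0000 = 6951.0000
edge 4: (8,35)→(2,37)  cross = 8·37 − 2·35 = 226.0000; (r_i+r_j)·cross = 10·226.0000 = 2260.0000
Σcross = 236.0000 → A = |Σcross|/2 = 118.0000 mm²
Σ(r_i+r_j)·cross = 5827.0000 → first moment M = |Σ|/6 = 971.1667
R_c = M/A = 971.1667/118.0000 = 8.2302 mm
θ = 293° = 5.113815 rad
V = θ·R_c·A = 5.113815·8.2302·118.0000 = 4966.366 mm³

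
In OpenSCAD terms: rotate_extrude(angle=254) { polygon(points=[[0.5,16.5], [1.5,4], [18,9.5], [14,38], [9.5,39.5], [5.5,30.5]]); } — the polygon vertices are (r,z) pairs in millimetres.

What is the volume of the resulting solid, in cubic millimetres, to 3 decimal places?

Profile (r,z), 6 vertices: (0.5,16.5) (1.5,4) (18,9.5) (14,38) (9.5,39.5) (5.5,30.5)
edge 0: (0.5,16.5)→(1.5,4)  cross = 0.5·4 − 1.5·16.5 = -22.7500; (r_i+r_j)·cross = 2·-22.7500 = -45.5000
edge 1: (1.5,4)→(18,9.5)  cross = 1.5·9.5 − 18·4 = -57.7500; (r_i+r_j)·cross = 19.5·-57.7500 = -1126.1250
edge 2: (18,9.5)→(14,38)  cross = 18·38 − 14·9.5 = 551.0000; (r_i+r_j)·cross = 32·551.0000 = 17632.0000
edge 3: (14,38)→(9.5,39.5)  cross = 14·39.5 − 9.5·38 = 192.0000; (r_i+r_j)·cross = 23.5·192.0000 = 4512.0000
edge 4: (9.5,39.5)→(5.5,30.5)  cross = 9.5·30.5 − 5.5·39.5 = 72.5000; (r_i+r_j)·cross = 15·72.5000 = 1087.5000
edge 5: (5.5,30.5)→(0.5,16.5)  cross = 5.5·16.5 − 0.5·30.5 = 75.5000; (r_i+r_j)·cross = 6·75.5000 = 453.0000
Σcross = 810.5000 → A = |Σcross|/2 = 405.2500 mm²
Σ(r_i+r_j)·cross = 22512.8750 → first moment M = |Σ|/6 = 3752.1458
R_c = M/A = 3752.1458/405.2500 = 9.2588 mm
θ = 254° = 4.433136 rad
V = θ·R_c·A = 4.433136·9.2588·405.2500 = 16633.774 mm³

Volume = 16633.774 mm³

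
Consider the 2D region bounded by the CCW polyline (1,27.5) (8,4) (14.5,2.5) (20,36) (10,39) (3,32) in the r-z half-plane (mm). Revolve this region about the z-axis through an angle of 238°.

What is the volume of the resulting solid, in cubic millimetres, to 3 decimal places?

Profile (r,z), 6 vertices: (1,27.5) (8,4) (14.5,2.5) (20,36) (10,39) (3,32)
edge 0: (1,27.5)→(8,4)  cross = 1·4 − 8·27.5 = -216.0000; (r_i+r_j)·cross = 9·-216.0000 = -1944.0000
edge 1: (8,4)→(14.5,2.5)  cross = 8·2.5 − 14.5·4 = -38.0000; (r_i+r_j)·cross = 22.5·-38.0000 = -855.0000
edge 2: (14.5,2.5)→(20,36)  cross = 14.5·36 − 20·2.5 = 472.0000; (r_i+r_j)·cross = 34.5·472.0000 = 16284.0000
edge 3: (20,36)→(10,39)  cross = 20·39 − 10·36 = 420.0000; (r_i+r_j)·cross = 30·420.0000 = 12600.0000
edge 4: (10,39)→(3,32)  cross = 10·32 − 3·39 = 203.0000; (r_i+r_j)·cross = 13·203.0000 = 2639.0000
edge 5: (3,32)→(1,27.5)  cross = 3·27.5 − 1·32 = 50.5000; (r_i+r_j)·cross = 4·50.5000 = 202.0000
Σcross = 891.5000 → A = |Σcross|/2 = 445.7500 mm²
Σ(r_i+r_j)·cross = 28926.0000 → first moment M = |Σ|/6 = 4821.0000
R_c = M/A = 4821.0000/445.7500 = 10.8155 mm
θ = 238° = 4.153884 rad
V = θ·R_c·A = 4.153884·10.8155·445.7500 = 20025.873 mm³

Volume = 20025.873 mm³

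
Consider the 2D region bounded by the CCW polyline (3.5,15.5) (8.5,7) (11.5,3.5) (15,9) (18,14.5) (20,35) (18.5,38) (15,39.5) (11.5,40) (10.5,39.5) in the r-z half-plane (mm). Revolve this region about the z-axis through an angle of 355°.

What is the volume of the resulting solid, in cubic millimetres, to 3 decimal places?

Volume = 29406.089 mm³

Profile (r,z), 10 vertices: (3.5,15.5) (8.5,7) (11.5,3.5) (15,9) (18,14.5) (20,35) (18.5,38) (15,39.5) (11.5,40) (10.5,39.5)
edge 0: (3.5,15.5)→(8.5,7)  cross = 3.5·7 − 8.5·15.5 = -107.2500; (r_i+r_j)·cross = 12·-107.2500 = -1287.0000
edge 1: (8.5,7)→(11.5,3.5)  cross = 8.5·3.5 − 11.5·7 = -50.7500; (r_i+r_j)·cross = 20·-50.7500 = -1015.0000
edge 2: (11.5,3.5)→(15,9)  cross = 11.5·9 − 15·3.5 = 51.0000; (r_i+r_j)·cross = 26.5·51.0000 = 1351.5000
edge 3: (15,9)→(18,14.5)  cross = 15·14.5 − 18·9 = 55.5000; (r_i+r_j)·cross = 33·55.5000 = 1831.5000
edge 4: (18,14.5)→(20,35)  cross = 18·35 − 20·14.5 = 340.0000; (r_i+r_j)·cross = 38·340.0000 = 12920.0000
edge 5: (20,35)→(18.5,38)  cross = 20·38 − 18.5·35 = 112.5000; (r_i+r_j)·cross = 38.5·112.5000 = 4331.2500
edge 6: (18.5,38)→(15,39.5)  cross = 18.5·39.5 − 15·38 = 160.7500; (r_i+r_j)·cross = 33.5·160.7500 = 5385.1250
edge 7: (15,39.5)→(11.5,40)  cross = 15·40 − 11.5·39.5 = 145.7500; (r_i+r_j)·cross = 26.5·145.7500 = 3862.3750
edge 8: (11.5,40)→(10.5,39.5)  cross = 11.5·39.5 − 10.5·40 = 34.2500; (r_i+r_j)·cross = 22·34.2500 = 753.5000
edge 9: (10.5,39.5)→(3.5,15.5)  cross = 10.5·15.5 − 3.5·39.5 = 24.5000; (r_i+r_j)·cross = 14·24.5000 = 343.0000
Σcross = 766.2500 → A = |Σcross|/2 = 383.1250 mm²
Σ(r_i+r_j)·cross = 28476.2500 → first moment M = |Σ|/6 = 4746.0417
R_c = M/A = 4746.0417/383.1250 = 12.3877 mm
θ = 355° = 6.195919 rad
V = θ·R_c·A = 6.195919·12.3877·383.1250 = 29406.089 mm³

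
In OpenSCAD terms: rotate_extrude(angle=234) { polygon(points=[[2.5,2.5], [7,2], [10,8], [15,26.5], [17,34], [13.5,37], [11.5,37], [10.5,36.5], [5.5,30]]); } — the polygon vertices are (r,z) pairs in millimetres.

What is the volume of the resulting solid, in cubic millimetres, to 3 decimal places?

Profile (r,z), 9 vertices: (2.5,2.5) (7,2) (10,8) (15,26.5) (17,34) (13.5,37) (11.5,37) (10.5,36.5) (5.5,30)
edge 0: (2.5,2.5)→(7,2)  cross = 2.5·2 − 7·2.5 = -12.5000; (r_i+r_j)·cross = 9.5·-12.5000 = -118.7500
edge 1: (7,2)→(10,8)  cross = 7·8 − 10·2 = 36.0000; (r_i+r_j)·cross = 17·36.0000 = 612.0000
edge 2: (10,8)→(15,26.5)  cross = 10·26.5 − 15·8 = 145.0000; (r_i+r_j)·cross = 25·145.0000 = 3625.0000
edge 3: (15,26.5)→(17,34)  cross = 15·34 − 17·26.5 = 59.5000; (r_i+r_j)·cross = 32·59.5000 = 1904.0000
edge 4: (17,34)→(13.5,37)  cross = 17·37 − 13.5·34 = 170.0000; (r_i+r_j)·cross = 30.5·170.0000 = 5185.0000
edge 5: (13.5,37)→(11.5,37)  cross = 13.5·37 − 11.5·37 = 74.0000; (r_i+r_j)·cross = 25·74.0000 = 1850.0000
edge 6: (11.5,37)→(10.5,36.5)  cross = 11.5·36.5 − 10.5·37 = 31.2500; (r_i+r_j)·cross = 22·31.2500 = 687.5000
edge 7: (10.5,36.5)→(5.5,30)  cross = 10.5·30 − 5.5·36.5 = 114.2500; (r_i+r_j)·cross = 16·114.2500 = 1828.0000
edge 8: (5.5,30)→(2.5,2.5)  cross = 5.5·2.5 − 2.5·30 = -61.2500; (r_i+r_j)·cross = 8·-61.2500 = -490.0000
Σcross = 556.2500 → A = |Σcross|/2 = 278.1250 mm²
Σ(r_i+r_j)·cross = 15082.7500 → first moment M = |Σ|/6 = 2513.7917
R_c = M/A = 2513.7917/278.1250 = 9.0384 mm
θ = 234° = 4.084070 rad
V = θ·R_c·A = 4.084070·9.0384·278.1250 = 10266.502 mm³

Volume = 10266.502 mm³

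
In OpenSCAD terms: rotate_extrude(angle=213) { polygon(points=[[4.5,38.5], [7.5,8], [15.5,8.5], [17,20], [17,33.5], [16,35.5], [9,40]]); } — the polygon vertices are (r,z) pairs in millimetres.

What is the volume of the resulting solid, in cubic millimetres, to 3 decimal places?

Volume = 13166.792 mm³

Profile (r,z), 7 vertices: (4.5,38.5) (7.5,8) (15.5,8.5) (17,20) (17,33.5) (16,35.5) (9,40)
edge 0: (4.5,38.5)→(7.5,8)  cross = 4.5·8 − 7.5·38.5 = -252.7500; (r_i+r_j)·cross = 12·-252.7500 = -3033.0000
edge 1: (7.5,8)→(15.5,8.5)  cross = 7.5·8.5 − 15.5·8 = -60.2500; (r_i+r_j)·cross = 23·-60.2500 = -1385.7500
edge 2: (15.5,8.5)→(17,20)  cross = 15.5·20 − 17·8.5 = 165.5000; (r_i+r_j)·cross = 32.5·165.5000 = 5378.7500
edge 3: (17,20)→(17,33.5)  cross = 17·33.5 − 17·20 = 229.5000; (r_i+r_j)·cross = 34·229.5000 = 7803.0000
edge 4: (17,33.5)→(16,35.5)  cross = 17·35.5 − 16·33.5 = 67.5000; (r_i+r_j)·cross = 33·67.5000 = 2227.5000
edge 5: (16,35.5)→(9,40)  cross = 16·40 − 9·35.5 = 320.5000; (r_i+r_j)·cross = 25·320.5000 = 8012.5000
edge 6: (9,40)→(4.5,38.5)  cross = 9·38.5 − 4.5·40 = 166.5000; (r_i+r_j)·cross = 13.5·166.5000 = 2247.7500
Σcross = 636.5000 → A = |Σcross|/2 = 318.2500 mm²
Σ(r_i+r_j)·cross = 21250.7500 → first moment M = |Σ|/6 = 3541.7917
R_c = M/A = 3541.7917/318.2500 = 11.1290 mm
θ = 213° = 3.717551 rad
V = θ·R_c·A = 3.717551·11.1290·318.2500 = 13166.792 mm³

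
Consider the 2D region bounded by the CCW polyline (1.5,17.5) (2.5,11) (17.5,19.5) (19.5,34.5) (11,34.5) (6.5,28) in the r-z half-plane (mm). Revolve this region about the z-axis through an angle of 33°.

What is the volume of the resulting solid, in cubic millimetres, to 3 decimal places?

Profile (r,z), 6 vertices: (1.5,17.5) (2.5,11) (17.5,19.5) (19.5,34.5) (11,34.5) (6.5,28)
edge 0: (1.5,17.5)→(2.5,11)  cross = 1.5·11 − 2.5·17.5 = -27.2500; (r_i+r_j)·cross = 4·-27.2500 = -109.0000
edge 1: (2.5,11)→(17.5,19.5)  cross = 2.5·19.5 − 17.5·11 = -143.7500; (r_i+r_j)·cross = 20·-143.7500 = -2875.0000
edge 2: (17.5,19.5)→(19.5,34.5)  cross = 17.5·34.5 − 19.5·19.5 = 223.5000; (r_i+r_j)·cross = 37·223.5000 = 8269.5000
edge 3: (19.5,34.5)→(11,34.5)  cross = 19.5·34.5 − 11·34.5 = 293.2500; (r_i+r_j)·cross = 30.5·293.2500 = 8944.1250
edge 4: (11,34.5)→(6.5,28)  cross = 11·28 − 6.5·34.5 = 83.7500; (r_i+r_j)·cross = 17.5·83.7500 = 1465.6250
edge 5: (6.5,28)→(1.5,17.5)  cross = 6.5·17.5 − 1.5·28 = 71.7500; (r_i+r_j)·cross = 8·71.7500 = 574.0000
Σcross = 501.2500 → A = |Σcross|/2 = 250.6250 mm²
Σ(r_i+r_j)·cross = 16269.2500 → first moment M = |Σ|/6 = 2711.5417
R_c = M/A = 2711.5417/250.6250 = 10.8191 mm
θ = 33° = 0.575959 rad
V = θ·R_c·A = 0.575959·10.8191·250.6250 = 1561.736 mm³

Volume = 1561.736 mm³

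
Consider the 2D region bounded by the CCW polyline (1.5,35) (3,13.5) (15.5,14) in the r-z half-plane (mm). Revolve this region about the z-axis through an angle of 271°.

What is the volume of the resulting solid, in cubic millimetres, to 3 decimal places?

Profile (r,z), 3 vertices: (1.5,35) (3,13.5) (15.5,14)
edge 0: (1.5,35)→(3,13.5)  cross = 1.5·13.5 − 3·35 = -84.7500; (r_i+r_j)·cross = 4.5·-84.7500 = -381.3750
edge 1: (3,13.5)→(15.5,14)  cross = 3·14 − 15.5·13.5 = -167.2500; (r_i+r_j)·cross = 18.5·-167.2500 = -3094.1250
edge 2: (15.5,14)→(1.5,35)  cross = 15.5·35 − 1.5·14 = 521.5000; (r_i+r_j)·cross = 17·521.5000 = 8865.5000
Σcross = 269.5000 → A = |Σcross|/2 = 134.7500 mm²
Σ(r_i+r_j)·cross = 5390.0000 → first moment M = |Σ|/6 = 898.3333
R_c = M/A = 898.3333/134.7500 = 6.6667 mm
θ = 271° = 4.729842 rad
V = θ·R_c·A = 4.729842·6.6667·134.7500 = 4248.975 mm³

Volume = 4248.975 mm³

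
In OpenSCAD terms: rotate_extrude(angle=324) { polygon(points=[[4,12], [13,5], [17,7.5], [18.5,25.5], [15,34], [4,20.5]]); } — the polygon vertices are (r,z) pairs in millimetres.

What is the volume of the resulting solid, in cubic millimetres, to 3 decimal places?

Volume = 18633.611 mm³

Profile (r,z), 6 vertices: (4,12) (13,5) (17,7.5) (18.5,25.5) (15,34) (4,20.5)
edge 0: (4,12)→(13,5)  cross = 4·5 − 13·12 = -136.0000; (r_i+r_j)·cross = 17·-136.0000 = -2312.0000
edge 1: (13,5)→(17,7.5)  cross = 13·7.5 − 17·5 = 12.5000; (r_i+r_j)·cross = 30·12.5000 = 375.0000
edge 2: (17,7.5)→(18.5,25.5)  cross = 17·25.5 − 18.5·7.5 = 294.7500; (r_i+r_j)·cross = 35.5·294.7500 = 10463.6250
edge 3: (18.5,25.5)→(15,34)  cross = 18.5·34 − 15·25.5 = 246.5000; (r_i+r_j)·cross = 33.5·246.5000 = 8257.7500
edge 4: (15,34)→(4,20.5)  cross = 15·20.5 − 4·34 = 171.5000; (r_i+r_j)·cross = 19·171.5000 = 3258.5000
edge 5: (4,20.5)→(4,12)  cross = 4·12 − 4·20.5 = -34.0000; (r_i+r_j)·cross = 8·-34.0000 = -272.0000
Σcross = 555.2500 → A = |Σcross|/2 = 277.6250 mm²
Σ(r_i+r_j)·cross = 19770.8750 → first moment M = |Σ|/6 = 3295.1458
R_c = M/A = 3295.1458/277.6250 = 11.8691 mm
θ = 324° = 5.654867 rad
V = θ·R_c·A = 5.654867·11.8691·277.6250 = 18633.611 mm³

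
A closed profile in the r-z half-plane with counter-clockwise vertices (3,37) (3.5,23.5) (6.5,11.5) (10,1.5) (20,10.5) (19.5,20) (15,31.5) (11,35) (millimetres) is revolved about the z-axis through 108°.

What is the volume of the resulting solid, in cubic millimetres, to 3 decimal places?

Profile (r,z), 8 vertices: (3,37) (3.5,23.5) (6.5,11.5) (10,1.5) (20,10.5) (19.5,20) (15,31.5) (11,35)
edge 0: (3,37)→(3.5,23.5)  cross = 3·23.5 − 3.5·37 = -59.0000; (r_i+r_j)·cross = 6.5·-59.0000 = -383.5000
edge 1: (3.5,23.5)→(6.5,11.5)  cross = 3.5·11.5 − 6.5·23.5 = -112.5000; (r_i+r_j)·cross = 10·-112.5000 = -1125.0000
edge 2: (6.5,11.5)→(10,1.5)  cross = 6.5·1.5 − 10·11.5 = -105.2500; (r_i+r_j)·cross = 16.5·-105.2500 = -1736.6250
edge 3: (10,1.5)→(20,10.5)  cross = 10·10.5 − 20·1.5 = 75.0000; (r_i+r_j)·cross = 30·75.0000 = 2250.0000
edge 4: (20,10.5)→(19.5,20)  cross = 20·20 − 19.5·10.5 = 195.2500; (r_i+r_j)·cross = 39.5·195.2500 = 7712.3750
edge 5: (19.5,20)→(15,31.5)  cross = 19.5·31.5 − 15·20 = 314.2500; (r_i+r_j)·cross = 34.5·314.2500 = 10841.6250
edge 6: (15,31.5)→(11,35)  cross = 15·35 − 11·31.5 = 178.5000; (r_i+r_j)·cross = 26·178.5000 = 4641.0000
edge 7: (11,35)→(3,37)  cross = 11·37 − 3·35 = 302.0000; (r_i+r_j)·cross = 14·302.0000 = 4228.0000
Σcross = 788.2500 → A = |Σcross|/2 = 394.1250 mm²
Σ(r_i+r_j)·cross = 26427.8750 → first moment M = |Σ|/6 = 4404.6458
R_c = M/A = 4404.6458/394.1250 = 11.1758 mm
θ = 108° = 1.884956 rad
V = θ·R_c·A = 1.884956·11.1758·394.1250 = 8302.562 mm³

Volume = 8302.562 mm³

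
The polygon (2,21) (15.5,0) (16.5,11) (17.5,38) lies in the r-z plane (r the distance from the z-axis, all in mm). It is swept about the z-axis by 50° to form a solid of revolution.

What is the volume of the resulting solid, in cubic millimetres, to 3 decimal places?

Profile (r,z), 4 vertices: (2,21) (15.5,0) (16.5,11) (17.5,38)
edge 0: (2,21)→(15.5,0)  cross = 2·0 − 15.5·21 = -325.5000; (r_i+r_j)·cross = 17.5·-325.5000 = -5696.2500
edge 1: (15.5,0)→(16.5,11)  cross = 15.5·11 − 16.5·0 = 170.5000; (r_i+r_j)·cross = 32·170.5000 = 5456.0000
edge 2: (16.5,11)→(17.5,38)  cross = 16.5·38 − 17.5·11 = 434.5000; (r_i+r_j)·cross = 34·434.5000 = 14773.0000
edge 3: (17.5,38)→(2,21)  cross = 17.5·21 − 2·38 = 291.5000; (r_i+r_j)·cross = 19.5·291.5000 = 5684.2500
Σcross = 571.0000 → A = |Σcross|/2 = 285.5000 mm²
Σ(r_i+r_j)·cross = 20217.0000 → first moment M = |Σ|/6 = 3369.5000
R_c = M/A = 3369.5000/285.5000 = 11.8021 mm
θ = 50° = 0.872665 rad
V = θ·R_c·A = 0.872665·11.8021·285.5000 = 2940.443 mm³

Volume = 2940.443 mm³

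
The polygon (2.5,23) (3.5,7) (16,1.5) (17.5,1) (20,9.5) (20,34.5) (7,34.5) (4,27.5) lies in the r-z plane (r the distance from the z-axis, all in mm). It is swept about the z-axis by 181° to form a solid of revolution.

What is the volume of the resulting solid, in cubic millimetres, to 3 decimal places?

Volume = 18712.872 mm³

Profile (r,z), 8 vertices: (2.5,23) (3.5,7) (16,1.5) (17.5,1) (20,9.5) (20,34.5) (7,34.5) (4,27.5)
edge 0: (2.5,23)→(3.5,7)  cross = 2.5·7 − 3.5·23 = -63.0000; (r_i+r_j)·cross = 6·-63.0000 = -378.0000
edge 1: (3.5,7)→(16,1.5)  cross = 3.5·1.5 − 16·7 = -106.7500; (r_i+r_j)·cross = 19.5·-106.7500 = -2081.6250
edge 2: (16,1.5)→(17.5,1)  cross = 16·1 − 17.5·1.5 = -10.2500; (r_i+r_j)·cross = 33.5·-10.2500 = -343.3750
edge 3: (17.5,1)→(20,9.5)  cross = 17.5·9.5 − 20·1 = 146.2500; (r_i+r_j)·cross = 37.5·146.2500 = 5484.3750
edge 4: (20,9.5)→(20,34.5)  cross = 20·34.5 − 20·9.5 = 500.0000; (r_i+r_j)·cross = 40·500.0000 = 20000.0000
edge 5: (20,34.5)→(7,34.5)  cross = 20·34.5 − 7·34.5 = 448.5000; (r_i+r_j)·cross = 27·448.5000 = 12109.5000
edge 6: (7,34.5)→(4,27.5)  cross = 7·27.5 − 4·34.5 = 54.5000; (r_i+r_j)·cross = 11·54.5000 = 599.5000
edge 7: (4,27.5)→(2.5,23)  cross = 4·23 − 2.5·27.5 = 23.2500; (r_i+r_j)·cross = 6.5·23.2500 = 151.1250
Σcross = 992.5000 → A = |Σcross|/2 = 496.2500 mm²
Σ(r_i+r_j)·cross = 35541.5000 → first moment M = |Σ|/6 = 5923.5833
R_c = M/A = 5923.5833/496.2500 = 11.9367 mm
θ = 181° = 3.159046 rad
V = θ·R_c·A = 3.159046·11.9367·496.2500 = 18712.872 mm³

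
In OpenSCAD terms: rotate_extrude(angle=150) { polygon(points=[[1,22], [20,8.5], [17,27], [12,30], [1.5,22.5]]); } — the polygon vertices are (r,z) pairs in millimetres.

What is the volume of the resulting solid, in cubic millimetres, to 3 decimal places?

Volume = 6121.633 mm³

Profile (r,z), 5 vertices: (1,22) (20,8.5) (17,27) (12,30) (1.5,22.5)
edge 0: (1,22)→(20,8.5)  cross = 1·8.5 − 20·22 = -431.5000; (r_i+r_j)·cross = 21·-431.5000 = -9061.5000
edge 1: (20,8.5)→(17,27)  cross = 20·27 − 17·8.5 = 395.5000; (r_i+r_j)·cross = 37·395.5000 = 14633.5000
edge 2: (17,27)→(12,30)  cross = 17·30 − 12·27 = 186.0000; (r_i+r_j)·cross = 29·186.0000 = 5394.0000
edge 3: (12,30)→(1.5,22.5)  cross = 12·22.5 − 1.5·30 = 225.0000; (r_i+r_j)·cross = 13.5·225.0000 = 3037.5000
edge 4: (1.5,22.5)→(1,22)  cross = 1.5·22 − 1·22.5 = 10.5000; (r_i+r_j)·cross = 2.5·10.5000 = 26.2500
Σcross = 385.5000 → A = |Σcross|/2 = 192.7500 mm²
Σ(r_i+r_j)·cross = 14029.7500 → first moment M = |Σ|/6 = 2338.2917
R_c = M/A = 2338.2917/192.7500 = 12.1312 mm
θ = 150° = 2.617994 rad
V = θ·R_c·A = 2.617994·12.1312·192.7500 = 6121.633 mm³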